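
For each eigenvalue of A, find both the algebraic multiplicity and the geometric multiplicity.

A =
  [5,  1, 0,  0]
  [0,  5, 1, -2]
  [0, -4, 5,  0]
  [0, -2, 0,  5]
λ = 5: alg = 4, geom = 2

Step 1 — factor the characteristic polynomial to read off the algebraic multiplicities:
  χ_A(x) = (x - 5)^4

Step 2 — compute geometric multiplicities via the rank-nullity identity g(λ) = n − rank(A − λI):
  rank(A − (5)·I) = 2, so dim ker(A − (5)·I) = n − 2 = 2

Summary:
  λ = 5: algebraic multiplicity = 4, geometric multiplicity = 2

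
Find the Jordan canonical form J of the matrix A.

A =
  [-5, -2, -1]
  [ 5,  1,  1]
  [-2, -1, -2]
J_3(-2)

The characteristic polynomial is
  det(x·I − A) = x^3 + 6*x^2 + 12*x + 8 = (x + 2)^3

Eigenvalues and multiplicities (the geometric multiplicity of λ is n − rank(A − λI), which equals the number of Jordan blocks for λ):
  λ = -2: algebraic multiplicity = 3, geometric multiplicity = 1

Determining the block sizes for each eigenvalue:
  λ = -2: one block (gm = 1), so the single block has size am = 3 → block sizes [3]

Assembling the blocks gives a Jordan form
J =
  [-2,  1,  0]
  [ 0, -2,  1]
  [ 0,  0, -2]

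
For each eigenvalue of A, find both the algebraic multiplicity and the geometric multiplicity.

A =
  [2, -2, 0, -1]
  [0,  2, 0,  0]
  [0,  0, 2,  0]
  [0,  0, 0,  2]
λ = 2: alg = 4, geom = 3

Step 1 — factor the characteristic polynomial to read off the algebraic multiplicities:
  χ_A(x) = (x - 2)^4

Step 2 — compute geometric multiplicities via the rank-nullity identity g(λ) = n − rank(A − λI):
  rank(A − (2)·I) = 1, so dim ker(A − (2)·I) = n − 1 = 3

Summary:
  λ = 2: algebraic multiplicity = 4, geometric multiplicity = 3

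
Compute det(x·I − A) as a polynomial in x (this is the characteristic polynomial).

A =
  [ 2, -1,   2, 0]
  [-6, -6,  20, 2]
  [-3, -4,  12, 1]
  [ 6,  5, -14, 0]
x^4 - 8*x^3 + 24*x^2 - 32*x + 16

Expanding det(x·I − A) (e.g. by cofactor expansion or by noting that A is similar to its Jordan form J, which has the same characteristic polynomial as A) gives
  χ_A(x) = x^4 - 8*x^3 + 24*x^2 - 32*x + 16
which factors as (x - 2)^4. The eigenvalues (with algebraic multiplicities) are λ = 2 with multiplicity 4.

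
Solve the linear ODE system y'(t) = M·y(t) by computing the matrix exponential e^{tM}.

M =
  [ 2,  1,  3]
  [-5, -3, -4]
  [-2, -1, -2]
e^{tM} =
  [-t^2*exp(-t) + 3*t*exp(-t) + exp(-t), -t^2*exp(-t) + t*exp(-t), t^2*exp(-t) + 3*t*exp(-t)]
  [3*t^2*exp(-t)/2 - 5*t*exp(-t), 3*t^2*exp(-t)/2 - 2*t*exp(-t) + exp(-t), -3*t^2*exp(-t)/2 - 4*t*exp(-t)]
  [t^2*exp(-t)/2 - 2*t*exp(-t), t^2*exp(-t)/2 - t*exp(-t), -t^2*exp(-t)/2 - t*exp(-t) + exp(-t)]

Strategy: write M = P · J · P⁻¹ where J is a Jordan canonical form, so e^{tM} = P · e^{tJ} · P⁻¹, and e^{tJ} can be computed block-by-block.

M has Jordan form
J =
  [-1,  1,  0]
  [ 0, -1,  1]
  [ 0,  0, -1]
(up to reordering of blocks).

Per-block formulas:
  For a 3×3 Jordan block J_3(-1): exp(t · J_3(-1)) = e^(-1t)·(I + t·N + (t^2/2)·N^2), where N is the 3×3 nilpotent shift.

After assembling e^{tJ} and conjugating by P, we get:

e^{tM} =
  [-t^2*exp(-t) + 3*t*exp(-t) + exp(-t), -t^2*exp(-t) + t*exp(-t), t^2*exp(-t) + 3*t*exp(-t)]
  [3*t^2*exp(-t)/2 - 5*t*exp(-t), 3*t^2*exp(-t)/2 - 2*t*exp(-t) + exp(-t), -3*t^2*exp(-t)/2 - 4*t*exp(-t)]
  [t^2*exp(-t)/2 - 2*t*exp(-t), t^2*exp(-t)/2 - t*exp(-t), -t^2*exp(-t)/2 - t*exp(-t) + exp(-t)]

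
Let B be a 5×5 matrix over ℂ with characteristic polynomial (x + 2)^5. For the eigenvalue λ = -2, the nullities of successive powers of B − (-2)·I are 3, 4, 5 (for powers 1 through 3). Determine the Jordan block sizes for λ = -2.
Block sizes for λ = -2: [3, 1, 1]

From the dimensions of kernels of powers, the number of Jordan blocks of size at least j is d_j − d_{j−1} where d_j = dim ker(N^j) (with d_0 = 0). Computing the differences gives [3, 1, 1].
The number of blocks of size exactly k is (#blocks of size ≥ k) − (#blocks of size ≥ k + 1), so the partition is: 2 block(s) of size 1, 1 block(s) of size 3.
In nonincreasing order the block sizes are [3, 1, 1].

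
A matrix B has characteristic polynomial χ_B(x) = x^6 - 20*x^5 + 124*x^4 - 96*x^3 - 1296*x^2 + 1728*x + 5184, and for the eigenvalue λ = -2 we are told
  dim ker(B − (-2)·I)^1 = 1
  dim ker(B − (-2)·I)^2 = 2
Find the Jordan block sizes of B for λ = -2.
Block sizes for λ = -2: [2]

From the dimensions of kernels of powers, the number of Jordan blocks of size at least j is d_j − d_{j−1} where d_j = dim ker(N^j) (with d_0 = 0). Computing the differences gives [1, 1].
The number of blocks of size exactly k is (#blocks of size ≥ k) − (#blocks of size ≥ k + 1), so the partition is: 1 block(s) of size 2.
In nonincreasing order the block sizes are [2].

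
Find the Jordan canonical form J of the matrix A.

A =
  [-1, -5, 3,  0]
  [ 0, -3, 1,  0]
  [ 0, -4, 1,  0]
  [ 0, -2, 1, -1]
J_3(-1) ⊕ J_1(-1)

The characteristic polynomial is
  det(x·I − A) = x^4 + 4*x^3 + 6*x^2 + 4*x + 1 = (x + 1)^4

Eigenvalues and multiplicities (the geometric multiplicity of λ is n − rank(A − λI), which equals the number of Jordan blocks for λ):
  λ = -1: algebraic multiplicity = 4, geometric multiplicity = 2

Determining the block sizes for each eigenvalue:
  λ = -1: with am = 4 and gm = 2, the partition is not yet determined (e.g. several partitions of 4 into 2 parts exist). Let N = A − (-1)·I. Computing rank(N^1) = 2, rank(N^2) = 1, rank(N^3) = 0; the number of blocks of size ≥ j is rank(N^{j−1}) − rank(N^j), giving [2, 1, 1]. So we have 1 block(s) of size 3, 1 block(s) of size 1 → block sizes [3, 1]

Assembling the blocks gives a Jordan form
J =
  [-1,  1,  0,  0]
  [ 0, -1,  1,  0]
  [ 0,  0, -1,  0]
  [ 0,  0,  0, -1]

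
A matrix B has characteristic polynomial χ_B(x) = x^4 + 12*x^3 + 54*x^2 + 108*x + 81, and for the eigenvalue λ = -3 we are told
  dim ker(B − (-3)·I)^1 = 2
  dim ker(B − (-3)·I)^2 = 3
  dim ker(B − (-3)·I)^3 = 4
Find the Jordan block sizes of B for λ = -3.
Block sizes for λ = -3: [3, 1]

From the dimensions of kernels of powers, the number of Jordan blocks of size at least j is d_j − d_{j−1} where d_j = dim ker(N^j) (with d_0 = 0). Computing the differences gives [2, 1, 1].
The number of blocks of size exactly k is (#blocks of size ≥ k) − (#blocks of size ≥ k + 1), so the partition is: 1 block(s) of size 1, 1 block(s) of size 3.
In nonincreasing order the block sizes are [3, 1].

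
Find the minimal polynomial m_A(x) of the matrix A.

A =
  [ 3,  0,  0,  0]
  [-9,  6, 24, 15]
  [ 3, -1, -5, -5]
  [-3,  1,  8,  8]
x^2 - 6*x + 9

The characteristic polynomial is χ_A(x) = (x - 3)^4, so the eigenvalues are known. The minimal polynomial is
  m_A(x) = Π_λ (x − λ)^{k_λ}
where k_λ is the size of the *largest* Jordan block for λ (equivalently, the smallest k with (A − λI)^k v = 0 for every generalised eigenvector v of λ).

  λ = 3: largest Jordan block has size 2, contributing (x − 3)^2

So m_A(x) = (x - 3)^2 = x^2 - 6*x + 9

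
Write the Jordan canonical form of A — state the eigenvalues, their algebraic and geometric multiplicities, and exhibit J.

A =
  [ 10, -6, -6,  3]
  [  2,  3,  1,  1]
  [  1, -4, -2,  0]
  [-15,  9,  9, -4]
J_1(1) ⊕ J_3(2)

The characteristic polynomial is
  det(x·I − A) = x^4 - 7*x^3 + 18*x^2 - 20*x + 8 = (x - 2)^3*(x - 1)

Eigenvalues and multiplicities (the geometric multiplicity of λ is n − rank(A − λI), which equals the number of Jordan blocks for λ):
  λ = 1: algebraic multiplicity = 1, geometric multiplicity = 1
  λ = 2: algebraic multiplicity = 3, geometric multiplicity = 1

Determining the block sizes for each eigenvalue:
  λ = 1: one block (gm = 1), so the single block has size am = 1 → block sizes [1]
  λ = 2: one block (gm = 1), so the single block has size am = 3 → block sizes [3]

Assembling the blocks gives a Jordan form
J =
  [1, 0, 0, 0]
  [0, 2, 1, 0]
  [0, 0, 2, 1]
  [0, 0, 0, 2]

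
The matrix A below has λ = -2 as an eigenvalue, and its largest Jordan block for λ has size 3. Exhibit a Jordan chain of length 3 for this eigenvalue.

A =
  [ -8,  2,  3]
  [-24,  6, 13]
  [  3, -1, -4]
A Jordan chain for λ = -2 of length 3:
v_1 = (-3, -9, 0)ᵀ
v_2 = (-6, -24, 3)ᵀ
v_3 = (1, 0, 0)ᵀ

Let N = A − (-2)·I. We want v_3 with N^3 v_3 = 0 but N^2 v_3 ≠ 0; then v_{j-1} := N · v_j for j = 3, …, 2.

Pick v_3 = (1, 0, 0)ᵀ.
Then v_2 = N · v_3 = (-6, -24, 3)ᵀ.
Then v_1 = N · v_2 = (-3, -9, 0)ᵀ.

Sanity check: (A − (-2)·I) v_1 = (0, 0, 0)ᵀ = 0. ✓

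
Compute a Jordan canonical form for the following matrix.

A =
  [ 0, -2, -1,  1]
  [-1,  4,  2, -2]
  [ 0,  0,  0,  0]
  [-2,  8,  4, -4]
J_3(0) ⊕ J_1(0)

The characteristic polynomial is
  det(x·I − A) = x^4

Eigenvalues and multiplicities (the geometric multiplicity of λ is n − rank(A − λI), which equals the number of Jordan blocks for λ):
  λ = 0: algebraic multiplicity = 4, geometric multiplicity = 2

Determining the block sizes for each eigenvalue:
  λ = 0: with am = 4 and gm = 2, the partition is not yet determined (e.g. several partitions of 4 into 2 parts exist). Let N = A − (0)·I. Computing rank(N^1) = 2, rank(N^2) = 1, rank(N^3) = 0; the number of blocks of size ≥ j is rank(N^{j−1}) − rank(N^j), giving [2, 1, 1]. So we have 1 block(s) of size 3, 1 block(s) of size 1 → block sizes [3, 1]

Assembling the blocks gives a Jordan form
J =
  [0, 1, 0, 0]
  [0, 0, 1, 0]
  [0, 0, 0, 0]
  [0, 0, 0, 0]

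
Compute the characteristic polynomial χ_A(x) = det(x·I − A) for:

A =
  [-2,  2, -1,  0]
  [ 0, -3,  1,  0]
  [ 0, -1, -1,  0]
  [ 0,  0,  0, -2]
x^4 + 8*x^3 + 24*x^2 + 32*x + 16

Expanding det(x·I − A) (e.g. by cofactor expansion or by noting that A is similar to its Jordan form J, which has the same characteristic polynomial as A) gives
  χ_A(x) = x^4 + 8*x^3 + 24*x^2 + 32*x + 16
which factors as (x + 2)^4. The eigenvalues (with algebraic multiplicities) are λ = -2 with multiplicity 4.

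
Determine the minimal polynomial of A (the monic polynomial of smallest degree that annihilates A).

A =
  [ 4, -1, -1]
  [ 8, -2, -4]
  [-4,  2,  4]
x^2 - 4*x + 4

The characteristic polynomial is χ_A(x) = (x - 2)^3, so the eigenvalues are known. The minimal polynomial is
  m_A(x) = Π_λ (x − λ)^{k_λ}
where k_λ is the size of the *largest* Jordan block for λ (equivalently, the smallest k with (A − λI)^k v = 0 for every generalised eigenvector v of λ).

  λ = 2: largest Jordan block has size 2, contributing (x − 2)^2

So m_A(x) = (x - 2)^2 = x^2 - 4*x + 4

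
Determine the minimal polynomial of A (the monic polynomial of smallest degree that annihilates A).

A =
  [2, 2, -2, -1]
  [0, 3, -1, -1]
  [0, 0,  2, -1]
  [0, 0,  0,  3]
x^2 - 5*x + 6

The characteristic polynomial is χ_A(x) = (x - 3)^2*(x - 2)^2, so the eigenvalues are known. The minimal polynomial is
  m_A(x) = Π_λ (x − λ)^{k_λ}
where k_λ is the size of the *largest* Jordan block for λ (equivalently, the smallest k with (A − λI)^k v = 0 for every generalised eigenvector v of λ).

  λ = 2: largest Jordan block has size 1, contributing (x − 2)
  λ = 3: largest Jordan block has size 1, contributing (x − 3)

So m_A(x) = (x - 3)*(x - 2) = x^2 - 5*x + 6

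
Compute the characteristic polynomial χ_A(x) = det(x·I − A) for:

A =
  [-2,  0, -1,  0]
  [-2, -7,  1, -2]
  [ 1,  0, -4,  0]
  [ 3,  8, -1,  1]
x^4 + 12*x^3 + 54*x^2 + 108*x + 81

Expanding det(x·I − A) (e.g. by cofactor expansion or by noting that A is similar to its Jordan form J, which has the same characteristic polynomial as A) gives
  χ_A(x) = x^4 + 12*x^3 + 54*x^2 + 108*x + 81
which factors as (x + 3)^4. The eigenvalues (with algebraic multiplicities) are λ = -3 with multiplicity 4.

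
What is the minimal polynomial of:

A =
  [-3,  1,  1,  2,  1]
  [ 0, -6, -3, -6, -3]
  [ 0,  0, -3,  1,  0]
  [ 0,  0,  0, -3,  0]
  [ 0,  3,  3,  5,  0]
x^2 + 6*x + 9

The characteristic polynomial is χ_A(x) = (x + 3)^5, so the eigenvalues are known. The minimal polynomial is
  m_A(x) = Π_λ (x − λ)^{k_λ}
where k_λ is the size of the *largest* Jordan block for λ (equivalently, the smallest k with (A − λI)^k v = 0 for every generalised eigenvector v of λ).

  λ = -3: largest Jordan block has size 2, contributing (x + 3)^2

So m_A(x) = (x + 3)^2 = x^2 + 6*x + 9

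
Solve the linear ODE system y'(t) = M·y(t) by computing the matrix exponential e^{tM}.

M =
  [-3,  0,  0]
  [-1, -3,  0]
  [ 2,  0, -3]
e^{tM} =
  [exp(-3*t), 0, 0]
  [-t*exp(-3*t), exp(-3*t), 0]
  [2*t*exp(-3*t), 0, exp(-3*t)]

Strategy: write M = P · J · P⁻¹ where J is a Jordan canonical form, so e^{tM} = P · e^{tJ} · P⁻¹, and e^{tJ} can be computed block-by-block.

M has Jordan form
J =
  [-3,  1,  0]
  [ 0, -3,  0]
  [ 0,  0, -3]
(up to reordering of blocks).

Per-block formulas:
  For a 1×1 block at λ = -3: exp(t · [-3]) = [e^(-3t)].
  For a 2×2 Jordan block J_2(-3): exp(t · J_2(-3)) = e^(-3t)·(I + t·N), where N is the 2×2 nilpotent shift.

After assembling e^{tJ} and conjugating by P, we get:

e^{tM} =
  [exp(-3*t), 0, 0]
  [-t*exp(-3*t), exp(-3*t), 0]
  [2*t*exp(-3*t), 0, exp(-3*t)]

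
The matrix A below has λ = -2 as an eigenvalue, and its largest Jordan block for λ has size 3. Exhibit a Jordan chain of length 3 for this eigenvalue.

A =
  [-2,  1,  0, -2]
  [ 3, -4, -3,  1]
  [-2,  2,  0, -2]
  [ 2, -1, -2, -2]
A Jordan chain for λ = -2 of length 3:
v_1 = (-1, 2, -2, 1)ᵀ
v_2 = (0, 3, -2, 2)ᵀ
v_3 = (1, 0, 0, 0)ᵀ

Let N = A − (-2)·I. We want v_3 with N^3 v_3 = 0 but N^2 v_3 ≠ 0; then v_{j-1} := N · v_j for j = 3, …, 2.

Pick v_3 = (1, 0, 0, 0)ᵀ.
Then v_2 = N · v_3 = (0, 3, -2, 2)ᵀ.
Then v_1 = N · v_2 = (-1, 2, -2, 1)ᵀ.

Sanity check: (A − (-2)·I) v_1 = (0, 0, 0, 0)ᵀ = 0. ✓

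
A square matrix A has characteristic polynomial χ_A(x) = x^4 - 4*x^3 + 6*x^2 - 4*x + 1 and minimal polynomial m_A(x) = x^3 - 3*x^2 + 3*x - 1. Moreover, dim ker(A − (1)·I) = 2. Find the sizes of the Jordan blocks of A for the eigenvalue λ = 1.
Block sizes for λ = 1: [3, 1]

Step 1 — from the characteristic polynomial, algebraic multiplicity of λ = 1 is 4. From dim ker(A − (1)·I) = 2, there are exactly 2 Jordan blocks for λ = 1.
Step 2 — from the minimal polynomial, the factor (x − 1)^3 tells us the largest block for λ = 1 has size 3.
Step 3 — with total size 4, 2 blocks, and largest block 3, the block sizes (in nonincreasing order) are [3, 1].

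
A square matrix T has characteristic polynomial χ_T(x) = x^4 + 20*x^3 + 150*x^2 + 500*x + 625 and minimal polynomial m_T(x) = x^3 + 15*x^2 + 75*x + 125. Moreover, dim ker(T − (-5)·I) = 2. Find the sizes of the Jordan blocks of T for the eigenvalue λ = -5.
Block sizes for λ = -5: [3, 1]

Step 1 — from the characteristic polynomial, algebraic multiplicity of λ = -5 is 4. From dim ker(T − (-5)·I) = 2, there are exactly 2 Jordan blocks for λ = -5.
Step 2 — from the minimal polynomial, the factor (x + 5)^3 tells us the largest block for λ = -5 has size 3.
Step 3 — with total size 4, 2 blocks, and largest block 3, the block sizes (in nonincreasing order) are [3, 1].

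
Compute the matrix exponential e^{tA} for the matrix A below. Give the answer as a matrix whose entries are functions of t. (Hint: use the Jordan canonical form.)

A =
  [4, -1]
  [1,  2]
e^{tA} =
  [t*exp(3*t) + exp(3*t), -t*exp(3*t)]
  [t*exp(3*t), -t*exp(3*t) + exp(3*t)]

Strategy: write A = P · J · P⁻¹ where J is a Jordan canonical form, so e^{tA} = P · e^{tJ} · P⁻¹, and e^{tJ} can be computed block-by-block.

A has Jordan form
J =
  [3, 1]
  [0, 3]
(up to reordering of blocks).

Per-block formulas:
  For a 2×2 Jordan block J_2(3): exp(t · J_2(3)) = e^(3t)·(I + t·N), where N is the 2×2 nilpotent shift.

After assembling e^{tJ} and conjugating by P, we get:

e^{tA} =
  [t*exp(3*t) + exp(3*t), -t*exp(3*t)]
  [t*exp(3*t), -t*exp(3*t) + exp(3*t)]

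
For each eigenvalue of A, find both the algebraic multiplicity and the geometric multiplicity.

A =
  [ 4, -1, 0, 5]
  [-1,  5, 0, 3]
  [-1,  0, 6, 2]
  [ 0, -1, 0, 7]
λ = 5: alg = 2, geom = 1; λ = 6: alg = 2, geom = 2

Step 1 — factor the characteristic polynomial to read off the algebraic multiplicities:
  χ_A(x) = (x - 6)^2*(x - 5)^2

Step 2 — compute geometric multiplicities via the rank-nullity identity g(λ) = n − rank(A − λI):
  rank(A − (5)·I) = 3, so dim ker(A − (5)·I) = n − 3 = 1
  rank(A − (6)·I) = 2, so dim ker(A − (6)·I) = n − 2 = 2

Summary:
  λ = 5: algebraic multiplicity = 2, geometric multiplicity = 1
  λ = 6: algebraic multiplicity = 2, geometric multiplicity = 2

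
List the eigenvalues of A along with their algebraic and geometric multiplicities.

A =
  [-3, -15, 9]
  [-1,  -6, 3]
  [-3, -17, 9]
λ = 0: alg = 3, geom = 1

Step 1 — factor the characteristic polynomial to read off the algebraic multiplicities:
  χ_A(x) = x^3

Step 2 — compute geometric multiplicities via the rank-nullity identity g(λ) = n − rank(A − λI):
  rank(A − (0)·I) = 2, so dim ker(A − (0)·I) = n − 2 = 1

Summary:
  λ = 0: algebraic multiplicity = 3, geometric multiplicity = 1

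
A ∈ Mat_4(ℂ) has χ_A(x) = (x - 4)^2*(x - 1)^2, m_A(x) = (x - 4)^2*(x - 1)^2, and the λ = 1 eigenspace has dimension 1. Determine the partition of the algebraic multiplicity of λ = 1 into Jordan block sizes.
Block sizes for λ = 1: [2]

Step 1 — from the characteristic polynomial, algebraic multiplicity of λ = 1 is 2. From dim ker(A − (1)·I) = 1, there are exactly 1 Jordan blocks for λ = 1.
Step 2 — from the minimal polynomial, the factor (x − 1)^2 tells us the largest block for λ = 1 has size 2.
Step 3 — with total size 2, 1 blocks, and largest block 2, the block sizes (in nonincreasing order) are [2].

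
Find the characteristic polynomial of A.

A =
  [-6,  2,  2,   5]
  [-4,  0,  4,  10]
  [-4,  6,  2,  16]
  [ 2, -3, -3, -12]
x^4 + 16*x^3 + 96*x^2 + 256*x + 256

Expanding det(x·I − A) (e.g. by cofactor expansion or by noting that A is similar to its Jordan form J, which has the same characteristic polynomial as A) gives
  χ_A(x) = x^4 + 16*x^3 + 96*x^2 + 256*x + 256
which factors as (x + 4)^4. The eigenvalues (with algebraic multiplicities) are λ = -4 with multiplicity 4.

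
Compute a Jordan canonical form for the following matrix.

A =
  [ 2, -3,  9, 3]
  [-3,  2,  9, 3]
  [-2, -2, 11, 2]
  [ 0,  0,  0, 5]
J_2(5) ⊕ J_1(5) ⊕ J_1(5)

The characteristic polynomial is
  det(x·I − A) = x^4 - 20*x^3 + 150*x^2 - 500*x + 625 = (x - 5)^4

Eigenvalues and multiplicities (the geometric multiplicity of λ is n − rank(A − λI), which equals the number of Jordan blocks for λ):
  λ = 5: algebraic multiplicity = 4, geometric multiplicity = 3

Determining the block sizes for each eigenvalue:
  λ = 5: 3 blocks summing to 4 forces exactly one block of size 2 and the rest size 1 → block sizes [2, 1, 1]

Assembling the blocks gives a Jordan form
J =
  [5, 1, 0, 0]
  [0, 5, 0, 0]
  [0, 0, 5, 0]
  [0, 0, 0, 5]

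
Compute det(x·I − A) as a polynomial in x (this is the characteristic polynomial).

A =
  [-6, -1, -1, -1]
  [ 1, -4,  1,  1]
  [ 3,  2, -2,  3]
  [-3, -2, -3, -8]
x^4 + 20*x^3 + 150*x^2 + 500*x + 625

Expanding det(x·I − A) (e.g. by cofactor expansion or by noting that A is similar to its Jordan form J, which has the same characteristic polynomial as A) gives
  χ_A(x) = x^4 + 20*x^3 + 150*x^2 + 500*x + 625
which factors as (x + 5)^4. The eigenvalues (with algebraic multiplicities) are λ = -5 with multiplicity 4.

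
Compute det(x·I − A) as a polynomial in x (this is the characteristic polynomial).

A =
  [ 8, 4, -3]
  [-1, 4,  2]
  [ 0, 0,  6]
x^3 - 18*x^2 + 108*x - 216

Expanding det(x·I − A) (e.g. by cofactor expansion or by noting that A is similar to its Jordan form J, which has the same characteristic polynomial as A) gives
  χ_A(x) = x^3 - 18*x^2 + 108*x - 216
which factors as (x - 6)^3. The eigenvalues (with algebraic multiplicities) are λ = 6 with multiplicity 3.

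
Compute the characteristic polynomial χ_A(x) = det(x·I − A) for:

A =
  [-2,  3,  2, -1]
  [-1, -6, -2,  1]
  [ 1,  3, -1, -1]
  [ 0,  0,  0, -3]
x^4 + 12*x^3 + 54*x^2 + 108*x + 81

Expanding det(x·I − A) (e.g. by cofactor expansion or by noting that A is similar to its Jordan form J, which has the same characteristic polynomial as A) gives
  χ_A(x) = x^4 + 12*x^3 + 54*x^2 + 108*x + 81
which factors as (x + 3)^4. The eigenvalues (with algebraic multiplicities) are λ = -3 with multiplicity 4.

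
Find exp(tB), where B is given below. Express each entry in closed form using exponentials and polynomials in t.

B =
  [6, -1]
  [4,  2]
e^{tB} =
  [2*t*exp(4*t) + exp(4*t), -t*exp(4*t)]
  [4*t*exp(4*t), -2*t*exp(4*t) + exp(4*t)]

Strategy: write B = P · J · P⁻¹ where J is a Jordan canonical form, so e^{tB} = P · e^{tJ} · P⁻¹, and e^{tJ} can be computed block-by-block.

B has Jordan form
J =
  [4, 1]
  [0, 4]
(up to reordering of blocks).

Per-block formulas:
  For a 2×2 Jordan block J_2(4): exp(t · J_2(4)) = e^(4t)·(I + t·N), where N is the 2×2 nilpotent shift.

After assembling e^{tJ} and conjugating by P, we get:

e^{tB} =
  [2*t*exp(4*t) + exp(4*t), -t*exp(4*t)]
  [4*t*exp(4*t), -2*t*exp(4*t) + exp(4*t)]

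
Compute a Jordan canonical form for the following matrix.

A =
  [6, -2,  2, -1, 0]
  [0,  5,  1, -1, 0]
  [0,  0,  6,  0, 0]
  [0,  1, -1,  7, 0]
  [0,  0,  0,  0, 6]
J_3(6) ⊕ J_1(6) ⊕ J_1(6)

The characteristic polynomial is
  det(x·I − A) = x^5 - 30*x^4 + 360*x^3 - 2160*x^2 + 6480*x - 7776 = (x - 6)^5

Eigenvalues and multiplicities (the geometric multiplicity of λ is n − rank(A − λI), which equals the number of Jordan blocks for λ):
  λ = 6: algebraic multiplicity = 5, geometric multiplicity = 3

Determining the block sizes for each eigenvalue:
  λ = 6: with am = 5 and gm = 3, the partition is not yet determined (e.g. several partitions of 5 into 3 parts exist). Let N = A − (6)·I. Computing rank(N^1) = 2, rank(N^2) = 1, rank(N^3) = 0; the number of blocks of size ≥ j is rank(N^{j−1}) − rank(N^j), giving [3, 1, 1]. So we have 1 block(s) of size 3, 2 block(s) of size 1 → block sizes [3, 1, 1]

Assembling the blocks gives a Jordan form
J =
  [6, 1, 0, 0, 0]
  [0, 6, 1, 0, 0]
  [0, 0, 6, 0, 0]
  [0, 0, 0, 6, 0]
  [0, 0, 0, 0, 6]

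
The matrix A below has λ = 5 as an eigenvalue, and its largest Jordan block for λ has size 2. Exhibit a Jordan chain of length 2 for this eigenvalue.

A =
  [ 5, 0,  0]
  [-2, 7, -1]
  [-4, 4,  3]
A Jordan chain for λ = 5 of length 2:
v_1 = (0, -2, -4)ᵀ
v_2 = (1, 0, 0)ᵀ

Let N = A − (5)·I. We want v_2 with N^2 v_2 = 0 but N^1 v_2 ≠ 0; then v_{j-1} := N · v_j for j = 2, …, 2.

Pick v_2 = (1, 0, 0)ᵀ.
Then v_1 = N · v_2 = (0, -2, -4)ᵀ.

Sanity check: (A − (5)·I) v_1 = (0, 0, 0)ᵀ = 0. ✓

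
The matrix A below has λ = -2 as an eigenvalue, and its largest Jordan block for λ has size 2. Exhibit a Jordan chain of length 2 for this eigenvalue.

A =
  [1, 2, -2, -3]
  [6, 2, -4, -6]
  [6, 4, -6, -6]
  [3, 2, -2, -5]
A Jordan chain for λ = -2 of length 2:
v_1 = (3, 6, 6, 3)ᵀ
v_2 = (1, 0, 0, 0)ᵀ

Let N = A − (-2)·I. We want v_2 with N^2 v_2 = 0 but N^1 v_2 ≠ 0; then v_{j-1} := N · v_j for j = 2, …, 2.

Pick v_2 = (1, 0, 0, 0)ᵀ.
Then v_1 = N · v_2 = (3, 6, 6, 3)ᵀ.

Sanity check: (A − (-2)·I) v_1 = (0, 0, 0, 0)ᵀ = 0. ✓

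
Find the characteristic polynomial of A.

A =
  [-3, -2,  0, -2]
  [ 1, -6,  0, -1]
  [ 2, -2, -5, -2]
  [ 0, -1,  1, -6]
x^4 + 20*x^3 + 150*x^2 + 500*x + 625

Expanding det(x·I − A) (e.g. by cofactor expansion or by noting that A is similar to its Jordan form J, which has the same characteristic polynomial as A) gives
  χ_A(x) = x^4 + 20*x^3 + 150*x^2 + 500*x + 625
which factors as (x + 5)^4. The eigenvalues (with algebraic multiplicities) are λ = -5 with multiplicity 4.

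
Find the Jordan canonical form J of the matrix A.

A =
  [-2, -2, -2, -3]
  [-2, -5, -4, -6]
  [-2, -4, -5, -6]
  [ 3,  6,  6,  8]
J_2(-1) ⊕ J_1(-1) ⊕ J_1(-1)

The characteristic polynomial is
  det(x·I − A) = x^4 + 4*x^3 + 6*x^2 + 4*x + 1 = (x + 1)^4

Eigenvalues and multiplicities (the geometric multiplicity of λ is n − rank(A − λI), which equals the number of Jordan blocks for λ):
  λ = -1: algebraic multiplicity = 4, geometric multiplicity = 3

Determining the block sizes for each eigenvalue:
  λ = -1: 3 blocks summing to 4 forces exactly one block of size 2 and the rest size 1 → block sizes [2, 1, 1]

Assembling the blocks gives a Jordan form
J =
  [-1,  1,  0,  0]
  [ 0, -1,  0,  0]
  [ 0,  0, -1,  0]
  [ 0,  0,  0, -1]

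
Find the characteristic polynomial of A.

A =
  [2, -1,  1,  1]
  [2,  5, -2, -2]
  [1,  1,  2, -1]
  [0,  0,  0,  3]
x^4 - 12*x^3 + 54*x^2 - 108*x + 81

Expanding det(x·I − A) (e.g. by cofactor expansion or by noting that A is similar to its Jordan form J, which has the same characteristic polynomial as A) gives
  χ_A(x) = x^4 - 12*x^3 + 54*x^2 - 108*x + 81
which factors as (x - 3)^4. The eigenvalues (with algebraic multiplicities) are λ = 3 with multiplicity 4.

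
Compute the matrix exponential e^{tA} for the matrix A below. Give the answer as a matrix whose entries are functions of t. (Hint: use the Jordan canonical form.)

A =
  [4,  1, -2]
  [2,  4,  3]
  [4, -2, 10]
e^{tA} =
  [-t^2*exp(6*t) - 2*t*exp(6*t) + exp(6*t), t*exp(6*t), -t^2*exp(6*t)/2 - 2*t*exp(6*t)]
  [2*t^2*exp(6*t) + 2*t*exp(6*t), -2*t*exp(6*t) + exp(6*t), t^2*exp(6*t) + 3*t*exp(6*t)]
  [2*t^2*exp(6*t) + 4*t*exp(6*t), -2*t*exp(6*t), t^2*exp(6*t) + 4*t*exp(6*t) + exp(6*t)]

Strategy: write A = P · J · P⁻¹ where J is a Jordan canonical form, so e^{tA} = P · e^{tJ} · P⁻¹, and e^{tJ} can be computed block-by-block.

A has Jordan form
J =
  [6, 1, 0]
  [0, 6, 1]
  [0, 0, 6]
(up to reordering of blocks).

Per-block formulas:
  For a 3×3 Jordan block J_3(6): exp(t · J_3(6)) = e^(6t)·(I + t·N + (t^2/2)·N^2), where N is the 3×3 nilpotent shift.

After assembling e^{tJ} and conjugating by P, we get:

e^{tA} =
  [-t^2*exp(6*t) - 2*t*exp(6*t) + exp(6*t), t*exp(6*t), -t^2*exp(6*t)/2 - 2*t*exp(6*t)]
  [2*t^2*exp(6*t) + 2*t*exp(6*t), -2*t*exp(6*t) + exp(6*t), t^2*exp(6*t) + 3*t*exp(6*t)]
  [2*t^2*exp(6*t) + 4*t*exp(6*t), -2*t*exp(6*t), t^2*exp(6*t) + 4*t*exp(6*t) + exp(6*t)]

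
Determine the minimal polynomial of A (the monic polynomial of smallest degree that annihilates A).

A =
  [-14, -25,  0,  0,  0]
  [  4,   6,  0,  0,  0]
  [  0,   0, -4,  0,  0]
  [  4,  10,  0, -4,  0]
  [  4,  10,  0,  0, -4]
x^2 + 8*x + 16

The characteristic polynomial is χ_A(x) = (x + 4)^5, so the eigenvalues are known. The minimal polynomial is
  m_A(x) = Π_λ (x − λ)^{k_λ}
where k_λ is the size of the *largest* Jordan block for λ (equivalently, the smallest k with (A − λI)^k v = 0 for every generalised eigenvector v of λ).

  λ = -4: largest Jordan block has size 2, contributing (x + 4)^2

So m_A(x) = (x + 4)^2 = x^2 + 8*x + 16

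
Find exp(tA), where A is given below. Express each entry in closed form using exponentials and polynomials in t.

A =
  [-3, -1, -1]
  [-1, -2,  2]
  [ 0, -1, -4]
e^{tA} =
  [t^2*exp(-3*t)/2 + exp(-3*t), -t*exp(-3*t), -t^2*exp(-3*t)/2 - t*exp(-3*t)]
  [-t^2*exp(-3*t)/2 - t*exp(-3*t), t*exp(-3*t) + exp(-3*t), t^2*exp(-3*t)/2 + 2*t*exp(-3*t)]
  [t^2*exp(-3*t)/2, -t*exp(-3*t), -t^2*exp(-3*t)/2 - t*exp(-3*t) + exp(-3*t)]

Strategy: write A = P · J · P⁻¹ where J is a Jordan canonical form, so e^{tA} = P · e^{tJ} · P⁻¹, and e^{tJ} can be computed block-by-block.

A has Jordan form
J =
  [-3,  1,  0]
  [ 0, -3,  1]
  [ 0,  0, -3]
(up to reordering of blocks).

Per-block formulas:
  For a 3×3 Jordan block J_3(-3): exp(t · J_3(-3)) = e^(-3t)·(I + t·N + (t^2/2)·N^2), where N is the 3×3 nilpotent shift.

After assembling e^{tJ} and conjugating by P, we get:

e^{tA} =
  [t^2*exp(-3*t)/2 + exp(-3*t), -t*exp(-3*t), -t^2*exp(-3*t)/2 - t*exp(-3*t)]
  [-t^2*exp(-3*t)/2 - t*exp(-3*t), t*exp(-3*t) + exp(-3*t), t^2*exp(-3*t)/2 + 2*t*exp(-3*t)]
  [t^2*exp(-3*t)/2, -t*exp(-3*t), -t^2*exp(-3*t)/2 - t*exp(-3*t) + exp(-3*t)]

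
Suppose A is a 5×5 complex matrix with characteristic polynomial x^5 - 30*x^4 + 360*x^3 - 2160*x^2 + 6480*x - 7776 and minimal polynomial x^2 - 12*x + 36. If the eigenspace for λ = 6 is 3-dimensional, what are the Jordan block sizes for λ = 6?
Block sizes for λ = 6: [2, 2, 1]

Step 1 — from the characteristic polynomial, algebraic multiplicity of λ = 6 is 5. From dim ker(A − (6)·I) = 3, there are exactly 3 Jordan blocks for λ = 6.
Step 2 — from the minimal polynomial, the factor (x − 6)^2 tells us the largest block for λ = 6 has size 2.
Step 3 — with total size 5, 3 blocks, and largest block 2, the block sizes (in nonincreasing order) are [2, 2, 1].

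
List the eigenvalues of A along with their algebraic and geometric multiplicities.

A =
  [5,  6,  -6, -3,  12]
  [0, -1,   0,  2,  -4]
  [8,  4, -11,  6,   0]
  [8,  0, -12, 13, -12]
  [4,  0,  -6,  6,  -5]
λ = -1: alg = 2, geom = 2; λ = 1: alg = 3, geom = 2

Step 1 — factor the characteristic polynomial to read off the algebraic multiplicities:
  χ_A(x) = (x - 1)^3*(x + 1)^2

Step 2 — compute geometric multiplicities via the rank-nullity identity g(λ) = n − rank(A − λI):
  rank(A − (-1)·I) = 3, so dim ker(A − (-1)·I) = n − 3 = 2
  rank(A − (1)·I) = 3, so dim ker(A − (1)·I) = n − 3 = 2

Summary:
  λ = -1: algebraic multiplicity = 2, geometric multiplicity = 2
  λ = 1: algebraic multiplicity = 3, geometric multiplicity = 2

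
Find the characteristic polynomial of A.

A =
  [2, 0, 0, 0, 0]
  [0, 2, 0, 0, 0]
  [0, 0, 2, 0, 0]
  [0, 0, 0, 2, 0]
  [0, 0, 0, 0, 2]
x^5 - 10*x^4 + 40*x^3 - 80*x^2 + 80*x - 32

Expanding det(x·I − A) (e.g. by cofactor expansion or by noting that A is similar to its Jordan form J, which has the same characteristic polynomial as A) gives
  χ_A(x) = x^5 - 10*x^4 + 40*x^3 - 80*x^2 + 80*x - 32
which factors as (x - 2)^5. The eigenvalues (with algebraic multiplicities) are λ = 2 with multiplicity 5.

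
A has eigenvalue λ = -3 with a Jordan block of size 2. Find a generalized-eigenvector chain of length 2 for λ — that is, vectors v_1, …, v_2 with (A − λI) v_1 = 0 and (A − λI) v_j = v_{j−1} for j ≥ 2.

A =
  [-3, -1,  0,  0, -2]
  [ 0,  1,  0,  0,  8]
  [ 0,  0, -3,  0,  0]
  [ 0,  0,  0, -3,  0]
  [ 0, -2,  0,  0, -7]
A Jordan chain for λ = -3 of length 2:
v_1 = (-1, 4, 0, 0, -2)ᵀ
v_2 = (0, 1, 0, 0, 0)ᵀ

Let N = A − (-3)·I. We want v_2 with N^2 v_2 = 0 but N^1 v_2 ≠ 0; then v_{j-1} := N · v_j for j = 2, …, 2.

Pick v_2 = (0, 1, 0, 0, 0)ᵀ.
Then v_1 = N · v_2 = (-1, 4, 0, 0, -2)ᵀ.

Sanity check: (A − (-3)·I) v_1 = (0, 0, 0, 0, 0)ᵀ = 0. ✓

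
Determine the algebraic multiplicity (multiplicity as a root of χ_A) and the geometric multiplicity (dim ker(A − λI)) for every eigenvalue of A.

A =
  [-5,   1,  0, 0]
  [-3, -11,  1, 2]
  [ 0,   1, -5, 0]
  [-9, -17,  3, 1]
λ = -5: alg = 4, geom = 2

Step 1 — factor the characteristic polynomial to read off the algebraic multiplicities:
  χ_A(x) = (x + 5)^4

Step 2 — compute geometric multiplicities via the rank-nullity identity g(λ) = n − rank(A − λI):
  rank(A − (-5)·I) = 2, so dim ker(A − (-5)·I) = n − 2 = 2

Summary:
  λ = -5: algebraic multiplicity = 4, geometric multiplicity = 2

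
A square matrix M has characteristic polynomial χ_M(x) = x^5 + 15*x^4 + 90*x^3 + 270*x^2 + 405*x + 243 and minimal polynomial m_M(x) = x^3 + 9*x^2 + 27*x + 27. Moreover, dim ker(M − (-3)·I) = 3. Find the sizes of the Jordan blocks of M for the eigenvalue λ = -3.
Block sizes for λ = -3: [3, 1, 1]

Step 1 — from the characteristic polynomial, algebraic multiplicity of λ = -3 is 5. From dim ker(M − (-3)·I) = 3, there are exactly 3 Jordan blocks for λ = -3.
Step 2 — from the minimal polynomial, the factor (x + 3)^3 tells us the largest block for λ = -3 has size 3.
Step 3 — with total size 5, 3 blocks, and largest block 3, the block sizes (in nonincreasing order) are [3, 1, 1].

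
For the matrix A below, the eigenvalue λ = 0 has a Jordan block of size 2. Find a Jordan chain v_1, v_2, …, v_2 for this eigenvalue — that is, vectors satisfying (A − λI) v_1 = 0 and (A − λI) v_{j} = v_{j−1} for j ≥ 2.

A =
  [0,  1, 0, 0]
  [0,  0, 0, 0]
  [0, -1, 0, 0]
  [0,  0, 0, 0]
A Jordan chain for λ = 0 of length 2:
v_1 = (1, 0, -1, 0)ᵀ
v_2 = (0, 1, 0, 0)ᵀ

Let N = A − (0)·I. We want v_2 with N^2 v_2 = 0 but N^1 v_2 ≠ 0; then v_{j-1} := N · v_j for j = 2, …, 2.

Pick v_2 = (0, 1, 0, 0)ᵀ.
Then v_1 = N · v_2 = (1, 0, -1, 0)ᵀ.

Sanity check: (A − (0)·I) v_1 = (0, 0, 0, 0)ᵀ = 0. ✓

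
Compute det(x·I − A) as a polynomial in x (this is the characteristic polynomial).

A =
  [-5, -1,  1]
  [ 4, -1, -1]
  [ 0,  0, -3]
x^3 + 9*x^2 + 27*x + 27

Expanding det(x·I − A) (e.g. by cofactor expansion or by noting that A is similar to its Jordan form J, which has the same characteristic polynomial as A) gives
  χ_A(x) = x^3 + 9*x^2 + 27*x + 27
which factors as (x + 3)^3. The eigenvalues (with algebraic multiplicities) are λ = -3 with multiplicity 3.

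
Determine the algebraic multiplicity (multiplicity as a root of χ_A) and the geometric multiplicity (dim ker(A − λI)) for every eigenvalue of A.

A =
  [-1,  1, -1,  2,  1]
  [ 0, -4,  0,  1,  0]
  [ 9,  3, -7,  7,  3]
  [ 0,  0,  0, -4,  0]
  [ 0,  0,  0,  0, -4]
λ = -4: alg = 5, geom = 3

Step 1 — factor the characteristic polynomial to read off the algebraic multiplicities:
  χ_A(x) = (x + 4)^5

Step 2 — compute geometric multiplicities via the rank-nullity identity g(λ) = n − rank(A − λI):
  rank(A − (-4)·I) = 2, so dim ker(A − (-4)·I) = n − 2 = 3

Summary:
  λ = -4: algebraic multiplicity = 5, geometric multiplicity = 3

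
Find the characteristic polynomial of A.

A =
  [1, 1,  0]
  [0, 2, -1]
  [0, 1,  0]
x^3 - 3*x^2 + 3*x - 1

Expanding det(x·I − A) (e.g. by cofactor expansion or by noting that A is similar to its Jordan form J, which has the same characteristic polynomial as A) gives
  χ_A(x) = x^3 - 3*x^2 + 3*x - 1
which factors as (x - 1)^3. The eigenvalues (with algebraic multiplicities) are λ = 1 with multiplicity 3.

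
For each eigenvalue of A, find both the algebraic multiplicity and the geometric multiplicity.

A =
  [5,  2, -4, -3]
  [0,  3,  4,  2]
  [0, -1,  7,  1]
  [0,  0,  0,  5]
λ = 5: alg = 4, geom = 2

Step 1 — factor the characteristic polynomial to read off the algebraic multiplicities:
  χ_A(x) = (x - 5)^4

Step 2 — compute geometric multiplicities via the rank-nullity identity g(λ) = n − rank(A − λI):
  rank(A − (5)·I) = 2, so dim ker(A − (5)·I) = n − 2 = 2

Summary:
  λ = 5: algebraic multiplicity = 4, geometric multiplicity = 2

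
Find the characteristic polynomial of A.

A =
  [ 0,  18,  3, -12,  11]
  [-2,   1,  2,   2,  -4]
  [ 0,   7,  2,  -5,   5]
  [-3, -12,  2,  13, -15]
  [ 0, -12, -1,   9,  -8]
x^5 - 8*x^4 + 25*x^3 - 38*x^2 + 28*x - 8

Expanding det(x·I − A) (e.g. by cofactor expansion or by noting that A is similar to its Jordan form J, which has the same characteristic polynomial as A) gives
  χ_A(x) = x^5 - 8*x^4 + 25*x^3 - 38*x^2 + 28*x - 8
which factors as (x - 2)^3*(x - 1)^2. The eigenvalues (with algebraic multiplicities) are λ = 1 with multiplicity 2, λ = 2 with multiplicity 3.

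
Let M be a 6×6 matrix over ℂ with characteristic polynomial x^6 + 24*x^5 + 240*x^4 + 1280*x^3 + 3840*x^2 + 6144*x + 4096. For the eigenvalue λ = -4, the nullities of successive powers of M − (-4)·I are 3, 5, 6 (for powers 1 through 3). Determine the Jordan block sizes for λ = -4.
Block sizes for λ = -4: [3, 2, 1]

From the dimensions of kernels of powers, the number of Jordan blocks of size at least j is d_j − d_{j−1} where d_j = dim ker(N^j) (with d_0 = 0). Computing the differences gives [3, 2, 1].
The number of blocks of size exactly k is (#blocks of size ≥ k) − (#blocks of size ≥ k + 1), so the partition is: 1 block(s) of size 1, 1 block(s) of size 2, 1 block(s) of size 3.
In nonincreasing order the block sizes are [3, 2, 1].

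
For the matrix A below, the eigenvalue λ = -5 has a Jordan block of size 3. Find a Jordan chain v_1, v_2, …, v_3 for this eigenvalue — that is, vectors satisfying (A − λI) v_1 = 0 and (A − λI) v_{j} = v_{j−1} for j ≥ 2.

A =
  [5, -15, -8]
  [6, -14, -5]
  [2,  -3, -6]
A Jordan chain for λ = -5 of length 3:
v_1 = (-6, -4, 0)ᵀ
v_2 = (10, 6, 2)ᵀ
v_3 = (1, 0, 0)ᵀ

Let N = A − (-5)·I. We want v_3 with N^3 v_3 = 0 but N^2 v_3 ≠ 0; then v_{j-1} := N · v_j for j = 3, …, 2.

Pick v_3 = (1, 0, 0)ᵀ.
Then v_2 = N · v_3 = (10, 6, 2)ᵀ.
Then v_1 = N · v_2 = (-6, -4, 0)ᵀ.

Sanity check: (A − (-5)·I) v_1 = (0, 0, 0)ᵀ = 0. ✓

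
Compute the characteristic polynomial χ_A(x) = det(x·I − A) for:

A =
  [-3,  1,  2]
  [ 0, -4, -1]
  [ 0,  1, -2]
x^3 + 9*x^2 + 27*x + 27

Expanding det(x·I − A) (e.g. by cofactor expansion or by noting that A is similar to its Jordan form J, which has the same characteristic polynomial as A) gives
  χ_A(x) = x^3 + 9*x^2 + 27*x + 27
which factors as (x + 3)^3. The eigenvalues (with algebraic multiplicities) are λ = -3 with multiplicity 3.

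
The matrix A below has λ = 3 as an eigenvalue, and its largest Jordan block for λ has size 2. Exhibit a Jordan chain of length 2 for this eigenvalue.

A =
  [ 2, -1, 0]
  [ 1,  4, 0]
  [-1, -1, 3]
A Jordan chain for λ = 3 of length 2:
v_1 = (-1, 1, -1)ᵀ
v_2 = (1, 0, 0)ᵀ

Let N = A − (3)·I. We want v_2 with N^2 v_2 = 0 but N^1 v_2 ≠ 0; then v_{j-1} := N · v_j for j = 2, …, 2.

Pick v_2 = (1, 0, 0)ᵀ.
Then v_1 = N · v_2 = (-1, 1, -1)ᵀ.

Sanity check: (A − (3)·I) v_1 = (0, 0, 0)ᵀ = 0. ✓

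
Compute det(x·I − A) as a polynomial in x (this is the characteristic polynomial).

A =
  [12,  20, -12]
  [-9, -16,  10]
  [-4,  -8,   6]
x^3 - 2*x^2 - 4*x + 8

Expanding det(x·I − A) (e.g. by cofactor expansion or by noting that A is similar to its Jordan form J, which has the same characteristic polynomial as A) gives
  χ_A(x) = x^3 - 2*x^2 - 4*x + 8
which factors as (x - 2)^2*(x + 2). The eigenvalues (with algebraic multiplicities) are λ = -2 with multiplicity 1, λ = 2 with multiplicity 2.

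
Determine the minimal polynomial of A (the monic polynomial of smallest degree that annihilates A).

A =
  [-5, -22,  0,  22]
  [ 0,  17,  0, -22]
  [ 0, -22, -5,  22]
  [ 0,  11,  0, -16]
x^2 - x - 30

The characteristic polynomial is χ_A(x) = (x - 6)*(x + 5)^3, so the eigenvalues are known. The minimal polynomial is
  m_A(x) = Π_λ (x − λ)^{k_λ}
where k_λ is the size of the *largest* Jordan block for λ (equivalently, the smallest k with (A − λI)^k v = 0 for every generalised eigenvector v of λ).

  λ = -5: largest Jordan block has size 1, contributing (x + 5)
  λ = 6: largest Jordan block has size 1, contributing (x − 6)

So m_A(x) = (x - 6)*(x + 5) = x^2 - x - 30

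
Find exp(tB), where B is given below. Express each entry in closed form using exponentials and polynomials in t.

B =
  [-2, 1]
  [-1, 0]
e^{tB} =
  [-t*exp(-t) + exp(-t), t*exp(-t)]
  [-t*exp(-t), t*exp(-t) + exp(-t)]

Strategy: write B = P · J · P⁻¹ where J is a Jordan canonical form, so e^{tB} = P · e^{tJ} · P⁻¹, and e^{tJ} can be computed block-by-block.

B has Jordan form
J =
  [-1,  1]
  [ 0, -1]
(up to reordering of blocks).

Per-block formulas:
  For a 2×2 Jordan block J_2(-1): exp(t · J_2(-1)) = e^(-1t)·(I + t·N), where N is the 2×2 nilpotent shift.

After assembling e^{tJ} and conjugating by P, we get:

e^{tB} =
  [-t*exp(-t) + exp(-t), t*exp(-t)]
  [-t*exp(-t), t*exp(-t) + exp(-t)]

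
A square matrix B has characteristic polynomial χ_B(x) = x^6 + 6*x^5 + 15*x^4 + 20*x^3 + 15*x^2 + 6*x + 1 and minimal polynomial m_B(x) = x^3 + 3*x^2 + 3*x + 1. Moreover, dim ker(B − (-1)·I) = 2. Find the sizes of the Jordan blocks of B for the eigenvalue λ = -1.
Block sizes for λ = -1: [3, 3]

Step 1 — from the characteristic polynomial, algebraic multiplicity of λ = -1 is 6. From dim ker(B − (-1)·I) = 2, there are exactly 2 Jordan blocks for λ = -1.
Step 2 — from the minimal polynomial, the factor (x + 1)^3 tells us the largest block for λ = -1 has size 3.
Step 3 — with total size 6, 2 blocks, and largest block 3, the block sizes (in nonincreasing order) are [3, 3].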